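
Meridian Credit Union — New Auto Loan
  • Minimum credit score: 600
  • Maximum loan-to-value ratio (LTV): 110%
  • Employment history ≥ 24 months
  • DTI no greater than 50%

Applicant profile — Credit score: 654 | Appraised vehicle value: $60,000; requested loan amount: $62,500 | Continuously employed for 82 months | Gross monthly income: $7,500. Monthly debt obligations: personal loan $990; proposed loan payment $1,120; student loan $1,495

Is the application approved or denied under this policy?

Approved

Credit score 654 ≥ 600 (meets)
LTV = 62,500/60,000 = 104.2% ≤ 110%
Employment 82 ≥ 24 months
Total monthly debts = (990 + 1,120 + 1,495) = 3,605. DTI: 3,605 ÷ 7,500 = 48.1%, within the 50% cap
All criteria satisfied.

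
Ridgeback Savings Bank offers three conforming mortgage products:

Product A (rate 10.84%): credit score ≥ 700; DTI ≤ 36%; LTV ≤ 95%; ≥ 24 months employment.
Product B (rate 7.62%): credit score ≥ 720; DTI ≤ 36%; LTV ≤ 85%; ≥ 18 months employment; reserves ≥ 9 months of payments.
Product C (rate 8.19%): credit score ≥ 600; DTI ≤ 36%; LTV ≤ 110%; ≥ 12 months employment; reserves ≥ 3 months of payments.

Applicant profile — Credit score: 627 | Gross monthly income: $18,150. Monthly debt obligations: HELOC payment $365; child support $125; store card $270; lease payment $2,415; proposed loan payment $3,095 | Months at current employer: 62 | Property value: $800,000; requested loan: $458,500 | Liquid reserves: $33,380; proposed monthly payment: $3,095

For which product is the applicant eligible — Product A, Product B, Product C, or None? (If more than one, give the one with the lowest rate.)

Total debts = (365 + 125 + 270 + 2,415 + 3,095) = 6,270; DTI = 6,270/18,150 = 34.5%.
LTV = 458,500/800,000 = 57.3%.
Reserves = 33,380/3,095 = 10.8 months.
Product A: score 627 < 700; DTI 34.5% ≤ 36%; LTV 57.3% ≤ 95%; employment 62 ≥ 24 mo → does not qualify.
Product B: score 627 < 720; DTI 34.5% ≤ 36%; LTV 57.3% ≤ 85%; employment 62 ≥ 18 mo; reserves 10.8 ≥ 9 mo → does not qualify.
Product C: score 627 ≥ 600; DTI 34.5% ≤ 36%; LTV 57.3% ≤ 110%; employment 62 ≥ 12 mo; reserves 10.8 ≥ 3 mo → qualifies.

Product C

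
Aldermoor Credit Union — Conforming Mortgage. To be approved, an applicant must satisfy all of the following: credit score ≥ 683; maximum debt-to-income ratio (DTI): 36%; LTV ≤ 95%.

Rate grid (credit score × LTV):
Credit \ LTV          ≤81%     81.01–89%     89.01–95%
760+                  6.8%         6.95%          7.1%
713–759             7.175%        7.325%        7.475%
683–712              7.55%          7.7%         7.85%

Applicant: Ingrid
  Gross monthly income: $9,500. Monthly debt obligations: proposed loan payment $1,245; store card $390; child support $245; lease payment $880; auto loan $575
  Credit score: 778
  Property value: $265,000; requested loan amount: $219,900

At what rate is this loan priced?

Credit score 778 ≥ 683; Total monthly debts = (1,245 + 390 + 245 + 880 + 575) = 3,335. Debt-to-income = 3,335/9,500 = 35.1% — meets 36% limit
Loan-to-value = 219,900/265,000 = 83% — pass (95% max)
Credit 778 → row 760+; LTV 83% → column 81.01–89%. Grid cell → 6.95%.

6.95%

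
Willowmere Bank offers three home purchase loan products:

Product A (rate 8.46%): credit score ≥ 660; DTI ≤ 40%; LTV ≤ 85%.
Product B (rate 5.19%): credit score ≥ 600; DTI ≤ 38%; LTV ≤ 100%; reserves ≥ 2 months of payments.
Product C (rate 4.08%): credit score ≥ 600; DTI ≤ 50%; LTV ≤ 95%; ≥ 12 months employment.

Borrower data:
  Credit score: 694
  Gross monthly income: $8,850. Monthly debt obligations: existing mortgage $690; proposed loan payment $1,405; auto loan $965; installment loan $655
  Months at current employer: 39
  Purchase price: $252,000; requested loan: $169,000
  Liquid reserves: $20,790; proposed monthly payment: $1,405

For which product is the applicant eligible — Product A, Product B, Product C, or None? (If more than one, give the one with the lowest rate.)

Total debts = (690 + 1,405 + 965 + 655) = 3,715; DTI = 3,715/8,850 = 42%.
LTV = 169,000/252,000 = 67.1%.
Reserves = 20,790/1,405 = 14.8 months.
Product A: score 694 ≥ 660; DTI 42% > 40%; LTV 67.1% ≤ 85% → does not qualify.
Product B: score 694 ≥ 600; DTI 42% > 38%; LTV 67.1% ≤ 100%; reserves 14.8 ≥ 2 mo → does not qualify.
Product C: score 694 ≥ 600; DTI 42% ≤ 50%; LTV 67.1% ≤ 95%; employment 39 ≥ 12 mo → qualifies.

Product C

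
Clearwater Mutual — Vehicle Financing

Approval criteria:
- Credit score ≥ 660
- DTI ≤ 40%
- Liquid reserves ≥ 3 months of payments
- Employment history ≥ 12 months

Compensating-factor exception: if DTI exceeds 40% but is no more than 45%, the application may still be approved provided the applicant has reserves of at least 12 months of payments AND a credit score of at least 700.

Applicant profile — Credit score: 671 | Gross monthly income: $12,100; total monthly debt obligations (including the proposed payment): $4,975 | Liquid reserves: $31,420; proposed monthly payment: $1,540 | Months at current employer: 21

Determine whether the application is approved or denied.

Credit score 671 ≥ 660 (meets base)
DTI: 4,975 ÷ 12,100 = 41.1%, over the 40% base limit.
Reserves = 31,420/1,540 = 20.4 months ≥ 3
Employment 21 ≥ 12 months
41.1% falls in the override range (40%–45%), so the compensating-factor test applies.
Reserves 20.4 ≥ 12 months; credit score 671 < 700.
Override conditions not both satisfied; exception does not apply.

Denied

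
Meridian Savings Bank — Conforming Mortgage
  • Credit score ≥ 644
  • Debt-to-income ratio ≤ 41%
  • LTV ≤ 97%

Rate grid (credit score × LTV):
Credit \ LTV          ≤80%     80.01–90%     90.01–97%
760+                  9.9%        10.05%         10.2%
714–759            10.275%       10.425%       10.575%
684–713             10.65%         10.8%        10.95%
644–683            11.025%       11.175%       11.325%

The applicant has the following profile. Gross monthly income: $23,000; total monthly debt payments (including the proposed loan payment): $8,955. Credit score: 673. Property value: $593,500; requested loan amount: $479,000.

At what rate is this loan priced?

Credit score 673 ≥ 644; Debt-to-income = 8,955/23,000 = 38.9% — meets 41% limit
Loan-to-value = 479,000/593,500 = 80.7% — pass (97% max)
Score 673 is in the 644–683 band; LTV 80.7% is in the 80.01–90% band → 11.175%.

11.175%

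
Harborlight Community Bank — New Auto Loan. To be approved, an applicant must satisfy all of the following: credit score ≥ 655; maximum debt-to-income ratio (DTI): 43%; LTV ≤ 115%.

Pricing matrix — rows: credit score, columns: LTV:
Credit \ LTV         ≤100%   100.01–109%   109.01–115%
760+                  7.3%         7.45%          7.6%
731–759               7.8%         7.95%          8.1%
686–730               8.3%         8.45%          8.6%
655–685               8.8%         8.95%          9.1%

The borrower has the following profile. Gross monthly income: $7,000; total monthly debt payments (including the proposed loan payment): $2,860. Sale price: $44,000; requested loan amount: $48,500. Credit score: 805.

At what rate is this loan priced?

Credit score 805 ≥ 655; DTI = 2,860/7,000 = 40.9% ≤ 43%
LTV: 48,500 ÷ 44,000 = 110.2%, within 115% cap
Row: 805 falls in 760+. Column: 110.2% falls in 109.01–115%. Rate = 7.6%.

7.6%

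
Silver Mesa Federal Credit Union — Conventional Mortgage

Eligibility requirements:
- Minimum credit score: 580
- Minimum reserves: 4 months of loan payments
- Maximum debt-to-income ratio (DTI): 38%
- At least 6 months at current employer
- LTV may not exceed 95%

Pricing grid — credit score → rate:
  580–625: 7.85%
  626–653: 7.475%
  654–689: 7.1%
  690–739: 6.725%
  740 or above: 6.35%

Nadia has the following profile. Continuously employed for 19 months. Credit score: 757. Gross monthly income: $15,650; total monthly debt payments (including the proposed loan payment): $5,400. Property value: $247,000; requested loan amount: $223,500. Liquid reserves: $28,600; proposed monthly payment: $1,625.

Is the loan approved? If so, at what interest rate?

Credit score 757 ≥ 580 (meets minimum)
Reserves: 28,600 ÷ 1,625 = 17.6 months (meets 4-month minimum)
Employment 19 ≥ 6 months
Loan-to-value = 223,500/247,000 = 90.5% — pass (95% max)
DTI = 5,400/15,650 = 34.5% ≤ 38%
All requirements met. Score 757 falls in the 740 or above tier → 6.35%.

Approved at 6.35%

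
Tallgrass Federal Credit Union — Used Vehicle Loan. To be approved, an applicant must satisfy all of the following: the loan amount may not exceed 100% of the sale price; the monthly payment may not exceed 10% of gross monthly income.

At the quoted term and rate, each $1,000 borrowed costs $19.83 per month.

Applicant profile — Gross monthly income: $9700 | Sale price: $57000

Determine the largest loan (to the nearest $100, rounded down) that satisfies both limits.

$48,900

Payment cap: 10% × $9,700 = $970/month.
At $19.83 per $1,000, that supports 970/19.83 × 1,000 ≈ $48,915 → $48,900.
LTV cap: 100% × $57,000 = $57,000 → $57,000.
Binding constraint: payment-to-income.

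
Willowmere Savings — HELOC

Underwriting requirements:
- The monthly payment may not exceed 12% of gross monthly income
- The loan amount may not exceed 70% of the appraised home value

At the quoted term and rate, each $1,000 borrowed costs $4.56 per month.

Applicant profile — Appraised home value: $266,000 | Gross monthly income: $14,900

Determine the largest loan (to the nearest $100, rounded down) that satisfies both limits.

Payment cap: 12% × $14,900 = $1,788/month.
At $4.56 per $1,000, that supports 1,788/4.56 × 1,000 ≈ $392,105 → $392,100.
LTV cap: 70% × $266,000 = $186,200 → $186,200.
Binding constraint: loan-to-value.

$186,200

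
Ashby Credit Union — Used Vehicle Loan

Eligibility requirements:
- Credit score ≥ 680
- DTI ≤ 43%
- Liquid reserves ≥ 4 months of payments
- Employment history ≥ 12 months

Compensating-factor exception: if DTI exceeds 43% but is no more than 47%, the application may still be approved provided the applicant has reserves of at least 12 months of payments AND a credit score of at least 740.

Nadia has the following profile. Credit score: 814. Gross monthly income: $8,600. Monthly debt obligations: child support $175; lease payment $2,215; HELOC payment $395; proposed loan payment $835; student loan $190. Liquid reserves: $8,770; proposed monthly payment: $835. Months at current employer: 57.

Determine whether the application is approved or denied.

Denied

Credit score 814 ≥ 680 (meets base)
Total debts = (175 + 2,215 + 395 + 835 + 190) = 3,810. DTI: 3,810 ÷ 8,600 = 44.3%, over the 43% base limit.
Reserves = 8,770/835 = 10.5 months ≥ 4
Employment 57 ≥ 12 months
44.3% falls in the override range (43%–47%), so the compensating-factor test applies.
Override check — reserves: 10.5 mo (short of 12); score: 814 (ok).
Override conditions not both satisfied; exception does not apply.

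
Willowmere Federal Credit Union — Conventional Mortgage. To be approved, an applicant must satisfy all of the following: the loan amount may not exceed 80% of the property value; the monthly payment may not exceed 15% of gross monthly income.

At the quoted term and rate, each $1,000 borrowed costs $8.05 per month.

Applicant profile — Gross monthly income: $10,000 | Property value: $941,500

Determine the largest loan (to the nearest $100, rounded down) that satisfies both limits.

Payment cap: 15% × $10,000 = $1,500/month.
At $8.05 per $1,000, that supports 1,500/8.05 × 1,000 ≈ $186,335 → $186,300.
LTV cap: 80% × $941,500 = $753,200 → $753,200.
Binding constraint: payment-to-income.

$186,300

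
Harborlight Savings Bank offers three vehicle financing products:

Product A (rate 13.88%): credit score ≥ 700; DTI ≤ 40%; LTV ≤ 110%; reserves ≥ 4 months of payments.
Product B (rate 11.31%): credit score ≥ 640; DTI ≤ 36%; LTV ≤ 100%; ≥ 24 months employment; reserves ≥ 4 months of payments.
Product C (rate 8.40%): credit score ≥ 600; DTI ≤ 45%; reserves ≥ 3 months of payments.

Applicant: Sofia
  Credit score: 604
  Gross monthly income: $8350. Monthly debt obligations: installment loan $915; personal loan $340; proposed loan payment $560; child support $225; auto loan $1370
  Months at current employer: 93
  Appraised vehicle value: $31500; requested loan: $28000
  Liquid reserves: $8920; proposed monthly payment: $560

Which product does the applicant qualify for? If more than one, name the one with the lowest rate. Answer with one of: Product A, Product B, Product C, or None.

Total debts = (915 + 340 + 560 + 225 + 1,370) = 3,410; DTI = 3,410/8,350 = 40.8%.
LTV = 28,000/31,500 = 88.9%.
Reserves = 8,920/560 = 15.9 months.
Product A: score 604 < 700; DTI 40.8% > 40%; LTV 88.9% ≤ 110%; reserves 15.9 ≥ 4 mo → does not qualify.
Product B: score 604 < 640; DTI 40.8% > 36%; LTV 88.9% ≤ 100%; employment 93 ≥ 24 mo; reserves 15.9 ≥ 4 mo → does not qualify.
Product C: score 604 ≥ 600; DTI 40.8% ≤ 45%; reserves 15.9 ≥ 3 mo → qualifies.

Product C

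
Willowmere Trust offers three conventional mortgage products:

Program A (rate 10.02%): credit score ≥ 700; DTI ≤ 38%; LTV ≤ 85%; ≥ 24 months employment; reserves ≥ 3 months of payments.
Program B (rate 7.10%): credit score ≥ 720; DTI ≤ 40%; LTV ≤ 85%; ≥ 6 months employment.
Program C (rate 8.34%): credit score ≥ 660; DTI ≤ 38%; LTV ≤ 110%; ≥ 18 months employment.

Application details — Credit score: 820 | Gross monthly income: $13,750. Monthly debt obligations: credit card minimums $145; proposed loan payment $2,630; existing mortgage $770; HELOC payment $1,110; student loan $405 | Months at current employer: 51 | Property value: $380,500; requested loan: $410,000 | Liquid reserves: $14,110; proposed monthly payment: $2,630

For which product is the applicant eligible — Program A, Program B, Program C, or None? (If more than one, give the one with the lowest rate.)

Program C

Total debts = (145 + 2,630 + 770 + 1,110 + 405) = 5,060; DTI = 5,060/13,750 = 36.8%.
LTV = 410,000/380,500 = 107.8%.
Reserves = 14,110/2,630 = 5.4 months.
Program A: score 820 ≥ 700; DTI 36.8% ≤ 38%; LTV 107.8% > 85%; employment 51 ≥ 24 mo; reserves 5.4 ≥ 3 mo → does not qualify.
Program B: score 820 ≥ 720; DTI 36.8% ≤ 40%; LTV 107.8% > 85%; employment 51 ≥ 6 mo → does not qualify.
Program C: score 820 ≥ 660; DTI 36.8% ≤ 38%; LTV 107.8% ≤ 110%; employment 51 ≥ 18 mo → qualifies.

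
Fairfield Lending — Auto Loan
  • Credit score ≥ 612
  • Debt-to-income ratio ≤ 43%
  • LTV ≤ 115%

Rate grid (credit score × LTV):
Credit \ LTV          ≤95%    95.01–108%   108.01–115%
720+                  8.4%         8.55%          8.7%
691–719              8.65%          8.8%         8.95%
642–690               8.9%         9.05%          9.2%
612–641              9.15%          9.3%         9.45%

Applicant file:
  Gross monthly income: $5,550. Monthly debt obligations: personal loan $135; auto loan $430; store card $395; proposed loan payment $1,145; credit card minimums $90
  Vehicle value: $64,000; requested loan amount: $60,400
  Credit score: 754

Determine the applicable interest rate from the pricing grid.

8.4%

Credit score 754 ≥ 612; Total monthly debts = (135 + 430 + 395 + 1,145 + 90) = 2,195. DTI = 2,195/5,550 = 39.5% ≤ 43%
LTV = 60,400/64,000 = 94.4% ≤ 115%
Score 754 is in the 720+ band; LTV 94.4% is in the ≤95% band → 8.4%.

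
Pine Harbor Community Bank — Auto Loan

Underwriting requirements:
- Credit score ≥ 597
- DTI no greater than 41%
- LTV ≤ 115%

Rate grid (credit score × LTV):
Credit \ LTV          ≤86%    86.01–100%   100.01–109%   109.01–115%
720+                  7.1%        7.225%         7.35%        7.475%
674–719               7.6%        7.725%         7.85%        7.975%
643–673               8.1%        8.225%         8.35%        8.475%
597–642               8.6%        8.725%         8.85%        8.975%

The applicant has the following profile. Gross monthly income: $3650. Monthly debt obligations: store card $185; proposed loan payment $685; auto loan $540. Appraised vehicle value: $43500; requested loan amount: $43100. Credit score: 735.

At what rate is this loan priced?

Credit score 735 ≥ 597; Total monthly debts = (185 + 685 + 540) = 1,410. DTI = 1,410/3,650 = 38.6% ≤ 41%
LTV: 43,100 ÷ 43,500 = 99.1%, within 115% cap
Row: 735 falls in 720+. Column: 99.1% falls in 86.01–100%. Rate = 7.225%.

7.225%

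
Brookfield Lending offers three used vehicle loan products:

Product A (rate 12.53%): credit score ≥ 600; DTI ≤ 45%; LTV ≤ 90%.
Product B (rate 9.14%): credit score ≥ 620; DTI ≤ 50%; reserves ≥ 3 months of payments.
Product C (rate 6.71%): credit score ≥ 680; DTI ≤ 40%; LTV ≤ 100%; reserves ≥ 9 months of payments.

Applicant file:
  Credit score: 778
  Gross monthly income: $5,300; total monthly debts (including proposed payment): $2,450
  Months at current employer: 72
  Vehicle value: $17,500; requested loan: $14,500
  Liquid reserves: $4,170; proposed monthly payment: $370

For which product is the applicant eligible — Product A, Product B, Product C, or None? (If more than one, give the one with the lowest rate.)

DTI = 2,450/5,300 = 46.2%.
LTV = 14,500/17,500 = 82.9%.
Reserves = 4,170/370 = 11.3 months.
Product A: score 778 ≥ 600; DTI 46.2% > 45%; LTV 82.9% ≤ 90% → does not qualify.
Product B: score 778 ≥ 620; DTI 46.2% ≤ 50%; reserves 11.3 ≥ 3 mo → qualifies.
Product C: score 778 ≥ 680; DTI 46.2% > 40%; LTV 82.9% ≤ 100%; reserves 11.3 ≥ 9 mo → does not qualify.

Product B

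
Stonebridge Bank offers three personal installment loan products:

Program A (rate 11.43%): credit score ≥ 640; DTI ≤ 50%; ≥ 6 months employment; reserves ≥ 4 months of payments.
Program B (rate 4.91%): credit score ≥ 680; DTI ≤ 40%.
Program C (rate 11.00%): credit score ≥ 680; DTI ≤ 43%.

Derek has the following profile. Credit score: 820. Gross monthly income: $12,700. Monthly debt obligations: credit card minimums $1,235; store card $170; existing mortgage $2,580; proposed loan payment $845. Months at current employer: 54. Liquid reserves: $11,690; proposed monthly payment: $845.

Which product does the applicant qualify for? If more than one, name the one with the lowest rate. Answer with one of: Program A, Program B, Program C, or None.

Program B

Total debts = (1,235 + 170 + 2,580 + 845) = 4,830; DTI = 4,830/12,700 = 38%.
Reserves = 11,690/845 = 13.8 months.
Program A: score 820 ≥ 640; DTI 38% ≤ 50%; employment 54 ≥ 6 mo; reserves 13.8 ≥ 4 mo → qualifies.
Program B: score 820 ≥ 680; DTI 38% ≤ 40% → qualifies.
Program C: score 820 ≥ 680; DTI 38% ≤ 43% → qualifies.
Qualifying: Program A, Program B, Program C. Lowest rate is 4.91% → Program B.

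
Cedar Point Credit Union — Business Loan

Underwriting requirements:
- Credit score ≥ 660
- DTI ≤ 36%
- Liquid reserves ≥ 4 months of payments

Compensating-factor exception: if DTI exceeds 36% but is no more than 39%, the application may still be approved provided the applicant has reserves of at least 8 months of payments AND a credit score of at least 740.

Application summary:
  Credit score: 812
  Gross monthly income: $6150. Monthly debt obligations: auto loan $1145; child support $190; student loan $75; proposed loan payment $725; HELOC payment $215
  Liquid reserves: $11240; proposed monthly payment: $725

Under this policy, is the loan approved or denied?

Credit score 812 ≥ 660 (meets base)
Total debts = (1,145 + 190 + 75 + 725 + 215) = 2,350. DTI: 2,350 ÷ 6,150 = 38.2%, over the 36% base limit.
Reserves = 11,240/725 = 15.5 months ≥ 4
DTI 38.2% is within the 36%–39% exception band; checking compensating factors.
Override check — reserves: 15.5 mo (ok); score: 812 (ok).
Both override conditions satisfied; DTI exception granted.

Approved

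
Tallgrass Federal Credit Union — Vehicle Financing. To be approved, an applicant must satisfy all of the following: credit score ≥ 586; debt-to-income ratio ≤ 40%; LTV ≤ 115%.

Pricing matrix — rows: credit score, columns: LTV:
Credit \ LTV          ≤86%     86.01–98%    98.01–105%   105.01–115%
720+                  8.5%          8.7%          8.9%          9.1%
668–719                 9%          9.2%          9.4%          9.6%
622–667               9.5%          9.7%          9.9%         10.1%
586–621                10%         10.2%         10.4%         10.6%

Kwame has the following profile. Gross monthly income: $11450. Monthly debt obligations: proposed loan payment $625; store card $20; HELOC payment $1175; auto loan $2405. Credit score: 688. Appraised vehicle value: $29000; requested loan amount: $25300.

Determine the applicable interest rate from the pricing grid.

Credit score 688 ≥ 586; Total monthly debts = (625 + 20 + 1,175 + 2,405) = 4,225. DTI = 4,225/11,450 = 36.9% ≤ 40%
LTV = 25,300/29,000 = 87.2% ≤ 115%
Row: 688 falls in 668–719. Column: 87.2% falls in 86.01–98%. Rate = 9.2%.

9.2%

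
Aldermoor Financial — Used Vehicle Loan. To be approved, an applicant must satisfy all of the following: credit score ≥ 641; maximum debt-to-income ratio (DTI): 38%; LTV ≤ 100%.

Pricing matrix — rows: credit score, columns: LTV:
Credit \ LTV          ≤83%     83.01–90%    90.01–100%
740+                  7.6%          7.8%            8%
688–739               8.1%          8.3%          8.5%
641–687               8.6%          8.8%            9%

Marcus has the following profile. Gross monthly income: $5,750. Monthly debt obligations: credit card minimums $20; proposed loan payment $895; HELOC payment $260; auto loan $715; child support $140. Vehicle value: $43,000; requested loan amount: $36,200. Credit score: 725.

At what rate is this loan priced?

8.3%

Credit score 725 ≥ 641; Total monthly debts = (20 + 895 + 260 + 715 + 140) = 2,030. DTI = 2,030/5,750 = 35.3% ≤ 38%
Loan-to-value = 36,200/43,000 = 84.2% — pass (100% max)
Row: 725 falls in 688–739. Column: 84.2% falls in 83.01–90%. Rate = 8.3%.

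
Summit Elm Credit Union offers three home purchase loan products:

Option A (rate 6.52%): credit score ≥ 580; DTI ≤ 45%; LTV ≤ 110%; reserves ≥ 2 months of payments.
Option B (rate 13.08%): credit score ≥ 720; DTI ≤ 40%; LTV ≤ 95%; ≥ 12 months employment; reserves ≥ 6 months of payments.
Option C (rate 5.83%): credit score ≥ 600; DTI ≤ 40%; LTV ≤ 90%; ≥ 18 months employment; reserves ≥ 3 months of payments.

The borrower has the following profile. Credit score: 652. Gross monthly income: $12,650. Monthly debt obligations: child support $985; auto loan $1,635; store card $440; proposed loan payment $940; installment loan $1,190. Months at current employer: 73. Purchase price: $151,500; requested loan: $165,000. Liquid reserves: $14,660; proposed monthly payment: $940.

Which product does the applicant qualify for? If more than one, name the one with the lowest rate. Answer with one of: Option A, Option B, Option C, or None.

Option A

Total debts = (985 + 1,635 + 440 + 940 + 1,190) = 5,190; DTI = 5,190/12,650 = 41%.
LTV = 165,000/151,500 = 108.9%.
Reserves = 14,660/940 = 15.6 months.
Option A: score 652 ≥ 580; DTI 41% ≤ 45%; LTV 108.9% ≤ 110%; reserves 15.6 ≥ 2 mo → qualifies.
Option B: score 652 < 720; DTI 41% > 40%; LTV 108.9% > 95%; employment 73 ≥ 12 mo; reserves 15.6 ≥ 6 mo → does not qualify.
Option C: score 652 ≥ 600; DTI 41% > 40%; LTV 108.9% > 90%; employment 73 ≥ 18 mo; reserves 15.6 ≥ 3 mo → does not qualify.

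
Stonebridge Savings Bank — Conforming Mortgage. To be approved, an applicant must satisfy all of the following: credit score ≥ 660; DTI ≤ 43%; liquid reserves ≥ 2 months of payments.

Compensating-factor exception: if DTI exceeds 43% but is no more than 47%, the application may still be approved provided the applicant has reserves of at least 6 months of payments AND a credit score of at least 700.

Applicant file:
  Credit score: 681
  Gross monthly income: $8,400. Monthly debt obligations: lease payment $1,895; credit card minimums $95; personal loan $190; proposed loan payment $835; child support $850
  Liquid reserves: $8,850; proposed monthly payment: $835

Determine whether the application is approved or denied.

Credit score 681 ≥ 660 (meets base)
Total debts = (1,895 + 95 + 190 + 835 + 850) = 3,865. DTI: 3,865 ÷ 8,400 = 46%, over the 43% base limit.
Liquid reserves cover 8,850/835 = 10.6 months — ≥ 2 required
DTI 46% is within the 43%–47% exception band; checking compensating factors.
Override check — reserves: 10.6 mo (ok); score: 681 (below 700).
Compensating-factor requirement not fully met.

Denied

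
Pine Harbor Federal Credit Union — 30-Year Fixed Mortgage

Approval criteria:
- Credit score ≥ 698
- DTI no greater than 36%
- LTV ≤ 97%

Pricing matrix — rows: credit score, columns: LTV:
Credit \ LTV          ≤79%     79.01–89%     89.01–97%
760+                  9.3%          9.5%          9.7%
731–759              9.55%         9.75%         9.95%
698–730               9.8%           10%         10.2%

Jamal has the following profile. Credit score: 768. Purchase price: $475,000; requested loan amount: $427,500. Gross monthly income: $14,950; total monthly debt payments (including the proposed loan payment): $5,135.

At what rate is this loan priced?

9.7%

Credit score 768 ≥ 698; Debt-to-income = 5,135/14,950 = 34.3% — meets 36% limit
Loan-to-value = 427,500/475,000 = 90% — pass (97% max)
Score 768 is in the 760+ band; LTV 90% is in the 89.01–97% band → 9.7%.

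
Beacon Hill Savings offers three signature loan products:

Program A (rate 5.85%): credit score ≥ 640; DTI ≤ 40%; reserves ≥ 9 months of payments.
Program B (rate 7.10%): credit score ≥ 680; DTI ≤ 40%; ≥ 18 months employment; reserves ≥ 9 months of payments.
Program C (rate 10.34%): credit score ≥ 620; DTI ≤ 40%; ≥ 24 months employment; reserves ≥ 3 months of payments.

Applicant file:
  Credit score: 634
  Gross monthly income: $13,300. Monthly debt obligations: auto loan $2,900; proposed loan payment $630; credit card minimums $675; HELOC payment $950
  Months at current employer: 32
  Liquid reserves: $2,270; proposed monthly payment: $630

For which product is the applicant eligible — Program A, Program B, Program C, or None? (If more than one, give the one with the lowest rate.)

Total debts = (2,900 + 630 + 675 + 950) = 5,155; DTI = 5,155/13,300 = 38.8%.
Reserves = 2,270/630 = 3.6 months.
Program A: score 634 < 640; DTI 38.8% ≤ 40%; reserves 3.6 < 9 mo → does not qualify.
Program B: score 634 < 680; DTI 38.8% ≤ 40%; employment 32 ≥ 18 mo; reserves 3.6 < 9 mo → does not qualify.
Program C: score 634 ≥ 620; DTI 38.8% ≤ 40%; employment 32 ≥ 24 mo; reserves 3.6 ≥ 3 mo → qualifies.

Program C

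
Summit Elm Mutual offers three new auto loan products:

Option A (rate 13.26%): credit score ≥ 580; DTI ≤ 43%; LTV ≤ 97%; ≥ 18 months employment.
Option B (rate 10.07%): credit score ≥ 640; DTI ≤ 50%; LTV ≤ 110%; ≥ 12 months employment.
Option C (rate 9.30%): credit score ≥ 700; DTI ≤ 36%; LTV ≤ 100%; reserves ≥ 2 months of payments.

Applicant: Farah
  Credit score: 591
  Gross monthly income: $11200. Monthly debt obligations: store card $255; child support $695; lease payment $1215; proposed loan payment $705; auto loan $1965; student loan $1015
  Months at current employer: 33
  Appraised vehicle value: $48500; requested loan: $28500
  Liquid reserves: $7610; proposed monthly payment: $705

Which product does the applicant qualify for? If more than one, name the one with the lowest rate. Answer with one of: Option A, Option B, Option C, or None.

None

Total debts = (255 + 695 + 1,215 + 705 + 1,965 + 1,015) = 5,850; DTI = 5,850/11,200 = 52.2%.
LTV = 28,500/48,500 = 58.8%.
Reserves = 7,610/705 = 10.8 months.
Option A: score 591 ≥ 580; DTI 52.2% > 43%; LTV 58.8% ≤ 97%; employment 33 ≥ 18 mo → does not qualify.
Option B: score 591 < 640; DTI 52.2% > 50%; LTV 58.8% ≤ 110%; employment 33 ≥ 12 mo → does not qualify.
Option C: score 591 < 700; DTI 52.2% > 36%; LTV 58.8% ≤ 100%; reserves 10.8 ≥ 2 mo → does not qualify.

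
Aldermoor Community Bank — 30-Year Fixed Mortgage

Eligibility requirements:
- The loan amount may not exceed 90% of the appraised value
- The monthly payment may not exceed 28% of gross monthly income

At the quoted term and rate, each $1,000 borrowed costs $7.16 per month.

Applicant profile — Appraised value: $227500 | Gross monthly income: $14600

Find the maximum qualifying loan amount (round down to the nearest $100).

$204,700

Payment cap: 28% × $14,600 = $4,088/month.
At $7.16 per $1,000, that supports 4,088/7.16 × 1,000 ≈ $570,949 → $570,900.
LTV cap: 90% × $227,500 = $204,750 → $204,700.
Binding constraint: loan-to-value.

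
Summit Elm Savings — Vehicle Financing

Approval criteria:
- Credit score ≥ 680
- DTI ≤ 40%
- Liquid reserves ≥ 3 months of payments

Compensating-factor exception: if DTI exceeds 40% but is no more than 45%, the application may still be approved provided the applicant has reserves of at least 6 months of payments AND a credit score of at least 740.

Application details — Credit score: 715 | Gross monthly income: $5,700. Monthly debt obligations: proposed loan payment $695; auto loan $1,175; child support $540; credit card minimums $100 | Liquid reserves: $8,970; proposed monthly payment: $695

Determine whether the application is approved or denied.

Credit score 715 ≥ 680 (meets base)
Total debts = (695 + 1,175 + 540 + 100) = 2,510. DTI: 2,510 ÷ 5,700 = 44%, over the 40% base limit.
Liquid reserves cover 8,970/695 = 12.9 months — ≥ 3 required
44% falls in the override range (40%–45%), so the compensating-factor test applies.
Reserves 12.9 ≥ 6 months; credit score 715 < 740.
Override conditions not both satisfied; exception does not apply.

Denied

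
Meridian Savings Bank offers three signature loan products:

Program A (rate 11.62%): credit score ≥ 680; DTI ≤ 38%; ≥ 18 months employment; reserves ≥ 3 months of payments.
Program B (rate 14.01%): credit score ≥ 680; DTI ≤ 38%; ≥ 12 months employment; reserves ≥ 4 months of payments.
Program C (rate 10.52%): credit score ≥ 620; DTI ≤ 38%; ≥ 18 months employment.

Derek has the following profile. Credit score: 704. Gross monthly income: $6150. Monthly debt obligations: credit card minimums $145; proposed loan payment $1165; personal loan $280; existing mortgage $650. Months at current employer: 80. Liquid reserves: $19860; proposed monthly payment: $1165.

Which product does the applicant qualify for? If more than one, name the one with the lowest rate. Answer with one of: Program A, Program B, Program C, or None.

Program C

Total debts = (145 + 1,165 + 280 + 650) = 2,240; DTI = 2,240/6,150 = 36.4%.
Reserves = 19,860/1,165 = 17.0 months.
Program A: score 704 ≥ 680; DTI 36.4% ≤ 38%; employment 80 ≥ 18 mo; reserves 17.0 ≥ 3 mo → qualifies.
Program B: score 704 ≥ 680; DTI 36.4% ≤ 38%; employment 80 ≥ 12 mo; reserves 17.0 ≥ 4 mo → qualifies.
Program C: score 704 ≥ 620; DTI 36.4% ≤ 38%; employment 80 ≥ 18 mo → qualifies.
Qualifying: Program A, Program B, Program C. Lowest rate is 10.52% → Program C.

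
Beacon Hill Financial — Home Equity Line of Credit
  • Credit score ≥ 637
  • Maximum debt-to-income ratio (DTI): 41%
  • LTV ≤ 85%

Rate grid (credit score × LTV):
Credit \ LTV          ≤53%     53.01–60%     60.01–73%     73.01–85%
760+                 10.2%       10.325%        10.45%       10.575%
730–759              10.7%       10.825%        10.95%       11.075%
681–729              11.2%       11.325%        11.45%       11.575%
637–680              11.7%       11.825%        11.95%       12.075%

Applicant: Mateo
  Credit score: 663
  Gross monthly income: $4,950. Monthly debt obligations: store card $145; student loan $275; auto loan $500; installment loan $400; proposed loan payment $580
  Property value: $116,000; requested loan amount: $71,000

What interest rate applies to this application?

11.95%

Credit score 663 ≥ 637; Total monthly debts = (145 + 275 + 500 + 400 + 580) = 1,900. DTI: 1,900 ÷ 4,950 = 38.4%, within the 41% cap
LTV = 71,000/116,000 = 61.2% ≤ 85%
Score 663 is in the 637–680 band; LTV 61.2% is in the 60.01–73% band → 11.95%.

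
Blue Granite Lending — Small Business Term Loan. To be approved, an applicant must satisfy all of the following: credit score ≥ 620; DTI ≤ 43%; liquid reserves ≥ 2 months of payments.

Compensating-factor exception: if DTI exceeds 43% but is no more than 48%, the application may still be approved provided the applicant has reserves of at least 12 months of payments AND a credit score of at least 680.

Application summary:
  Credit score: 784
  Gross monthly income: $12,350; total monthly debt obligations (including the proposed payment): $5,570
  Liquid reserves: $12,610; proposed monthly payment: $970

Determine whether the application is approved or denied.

Approved

Credit score 784 ≥ 620 (meets base)
DTI = 5,570/12,350 = 45.1% > 43% — standard DTI limit exceeded.
Reserves: 12,610 ÷ 970 = 13.0 months (meets 2-month minimum)
DTI 45.1% is within the 43%–48% exception band; checking compensating factors.
Reserves 13.0 ≥ 12 months; credit score 784 ≥ 680.
Both override conditions satisfied; DTI exception granted.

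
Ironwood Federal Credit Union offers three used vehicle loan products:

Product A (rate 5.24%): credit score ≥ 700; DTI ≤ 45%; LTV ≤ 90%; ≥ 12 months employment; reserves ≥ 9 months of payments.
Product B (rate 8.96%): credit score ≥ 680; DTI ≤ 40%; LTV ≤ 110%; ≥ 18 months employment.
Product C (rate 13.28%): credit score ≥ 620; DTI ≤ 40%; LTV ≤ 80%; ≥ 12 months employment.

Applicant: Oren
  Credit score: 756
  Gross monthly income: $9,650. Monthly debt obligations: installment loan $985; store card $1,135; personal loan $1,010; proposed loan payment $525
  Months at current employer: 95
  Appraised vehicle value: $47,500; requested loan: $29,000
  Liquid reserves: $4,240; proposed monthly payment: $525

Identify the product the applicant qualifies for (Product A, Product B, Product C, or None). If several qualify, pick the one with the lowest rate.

Product B

Total debts = (985 + 1,135 + 1,010 + 525) = 3,655; DTI = 3,655/9,650 = 37.9%.
LTV = 29,000/47,500 = 61.1%.
Reserves = 4,240/525 = 8.1 months.
Product A: score 756 ≥ 700; DTI 37.9% ≤ 45%; LTV 61.1% ≤ 90%; employment 95 ≥ 12 mo; reserves 8.1 < 9 mo → does not qualify.
Product B: score 756 ≥ 680; DTI 37.9% ≤ 40%; LTV 61.1% ≤ 110%; employment 95 ≥ 18 mo → qualifies.
Product C: score 756 ≥ 620; DTI 37.9% ≤ 40%; LTV 61.1% ≤ 80%; employment 95 ≥ 12 mo → qualifies.
Qualifying: Product B, Product C. Lowest rate is 8.96% → Product B.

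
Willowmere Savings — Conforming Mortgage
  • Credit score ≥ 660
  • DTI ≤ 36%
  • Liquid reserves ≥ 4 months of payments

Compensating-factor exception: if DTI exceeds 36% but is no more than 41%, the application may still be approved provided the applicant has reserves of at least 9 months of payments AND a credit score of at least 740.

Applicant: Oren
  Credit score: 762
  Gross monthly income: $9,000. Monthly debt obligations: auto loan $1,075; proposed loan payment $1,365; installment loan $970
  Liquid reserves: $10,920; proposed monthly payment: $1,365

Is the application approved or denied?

Credit score 762 ≥ 660 (meets base)
Total debts = (1,075 + 1,365 + 970) = 3,410. DTI: 3,410 ÷ 9,000 = 37.9%, over the 36% base limit.
Reserves = 10,920/1,365 = 8.0 months ≥ 4
37.9% falls in the override range (36%–41%), so the compensating-factor test applies.
Override check — reserves: 8.0 mo (short of 9); score: 762 (ok).
Override conditions not both satisfied; exception does not apply.

Denied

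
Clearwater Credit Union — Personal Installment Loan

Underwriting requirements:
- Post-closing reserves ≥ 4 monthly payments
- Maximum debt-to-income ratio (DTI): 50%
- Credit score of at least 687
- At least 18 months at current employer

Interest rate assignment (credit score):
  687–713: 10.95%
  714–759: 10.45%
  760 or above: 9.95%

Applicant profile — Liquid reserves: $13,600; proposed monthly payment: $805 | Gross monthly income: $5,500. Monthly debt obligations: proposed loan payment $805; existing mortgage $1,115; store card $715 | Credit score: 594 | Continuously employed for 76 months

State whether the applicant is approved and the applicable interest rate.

Denied

Credit score 594 < 687 (below minimum)
Liquid reserves cover 13,600/805 = 16.9 months — ≥ 4 required
Total monthly debts = (805 + 1,115 + 715) = 2,635. Debt-to-income = 2,635/5,500 = 47.9% — meets 50% limit
Employment 76 ≥ 18 months
Not all requirements met → denied.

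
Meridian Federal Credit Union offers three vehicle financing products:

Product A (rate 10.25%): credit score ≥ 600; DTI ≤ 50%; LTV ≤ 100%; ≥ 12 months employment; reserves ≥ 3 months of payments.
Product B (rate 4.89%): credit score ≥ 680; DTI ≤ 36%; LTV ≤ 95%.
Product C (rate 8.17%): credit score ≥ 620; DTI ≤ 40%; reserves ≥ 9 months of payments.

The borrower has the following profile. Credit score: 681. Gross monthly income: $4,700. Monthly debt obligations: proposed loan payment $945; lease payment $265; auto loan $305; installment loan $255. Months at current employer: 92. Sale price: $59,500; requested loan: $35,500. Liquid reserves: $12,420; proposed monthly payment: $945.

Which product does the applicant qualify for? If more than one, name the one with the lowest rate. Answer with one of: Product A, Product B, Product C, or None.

Total debts = (945 + 265 + 305 + 255) = 1,770; DTI = 1,770/4,700 = 37.7%.
LTV = 35,500/59,500 = 59.7%.
Reserves = 12,420/945 = 13.1 months.
Product A: score 681 ≥ 600; DTI 37.7% ≤ 50%; LTV 59.7% ≤ 100%; employment 92 ≥ 12 mo; reserves 13.1 ≥ 3 mo → qualifies.
Product B: score 681 ≥ 680; DTI 37.7% > 36%; LTV 59.7% ≤ 95% → does not qualify.
Product C: score 681 ≥ 620; DTI 37.7% ≤ 40%; reserves 13.1 ≥ 9 mo → qualifies.
Qualifying: Product A, Product C. Lowest rate is 8.17% → Product C.

Product C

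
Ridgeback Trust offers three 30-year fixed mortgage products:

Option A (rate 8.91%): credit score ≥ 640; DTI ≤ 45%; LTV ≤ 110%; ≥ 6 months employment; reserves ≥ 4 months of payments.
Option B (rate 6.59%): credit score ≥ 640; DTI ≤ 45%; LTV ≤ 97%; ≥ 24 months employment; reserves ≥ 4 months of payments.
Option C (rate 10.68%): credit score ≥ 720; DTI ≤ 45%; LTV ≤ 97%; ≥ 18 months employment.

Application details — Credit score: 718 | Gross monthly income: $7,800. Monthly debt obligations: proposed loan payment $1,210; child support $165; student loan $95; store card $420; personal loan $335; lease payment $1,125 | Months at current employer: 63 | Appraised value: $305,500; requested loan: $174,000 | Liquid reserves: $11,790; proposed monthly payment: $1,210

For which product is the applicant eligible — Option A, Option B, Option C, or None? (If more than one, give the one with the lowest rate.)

Total debts = (1,210 + 165 + 95 + 420 + 335 + 1,125) = 3,350; DTI = 3,350/7,800 = 42.9%.
LTV = 174,000/305,500 = 57%.
Reserves = 11,790/1,210 = 9.7 months.
Option A: score 718 ≥ 640; DTI 42.9% ≤ 45%; LTV 57% ≤ 110%; employment 63 ≥ 6 mo; reserves 9.7 ≥ 4 mo → qualifies.
Option B: score 718 ≥ 640; DTI 42.9% ≤ 45%; LTV 57% ≤ 97%; employment 63 ≥ 24 mo; reserves 9.7 ≥ 4 mo → qualifies.
Option C: score 718 < 720; DTI 42.9% ≤ 45%; LTV 57% ≤ 97%; employment 63 ≥ 18 mo → does not qualify.
Qualifying: Option A, Option B. Lowest rate is 6.59% → Option B.

Option B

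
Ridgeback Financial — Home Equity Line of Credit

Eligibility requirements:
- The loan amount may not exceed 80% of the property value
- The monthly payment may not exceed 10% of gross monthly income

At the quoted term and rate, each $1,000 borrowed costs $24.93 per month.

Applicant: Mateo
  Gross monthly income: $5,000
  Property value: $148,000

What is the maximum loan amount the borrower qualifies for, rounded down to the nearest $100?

Payment cap: 10% × $5,000 = $500/month.
At $24.93 per $1,000, that supports 500/24.93 × 1,000 ≈ $20,056 → $20,000.
LTV cap: 80% × $148,000 = $118,400 → $118,400.
Binding constraint: payment-to-income.

$20,000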